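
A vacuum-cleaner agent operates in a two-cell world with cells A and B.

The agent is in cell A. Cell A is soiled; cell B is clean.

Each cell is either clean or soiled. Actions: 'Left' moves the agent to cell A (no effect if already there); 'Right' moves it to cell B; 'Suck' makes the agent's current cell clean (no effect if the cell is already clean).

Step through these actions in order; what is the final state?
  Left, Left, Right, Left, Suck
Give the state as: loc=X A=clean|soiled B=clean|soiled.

t=1 Left ⇒ loc=A A=soiled B=clean
t=2 Left ⇒ loc=A A=soiled B=clean
t=3 Right ⇒ loc=B A=soiled B=clean
t=4 Left ⇒ loc=A A=soiled B=clean
t=5 Suck ⇒ loc=A A=clean B=clean

loc=A A=clean B=clean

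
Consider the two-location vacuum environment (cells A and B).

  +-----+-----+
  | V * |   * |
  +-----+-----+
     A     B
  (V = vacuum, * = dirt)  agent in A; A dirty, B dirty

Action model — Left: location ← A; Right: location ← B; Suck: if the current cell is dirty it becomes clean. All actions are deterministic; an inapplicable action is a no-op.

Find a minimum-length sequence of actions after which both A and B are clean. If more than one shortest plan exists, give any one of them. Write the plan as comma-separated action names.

Suck, Right, Suck

[1] after Suck: in A — A clean, B dirty
[2] after Right: in B — A clean, B dirty
[3] after Suck: in B — A clean, B clean
min 3: Suck A + move + Suck B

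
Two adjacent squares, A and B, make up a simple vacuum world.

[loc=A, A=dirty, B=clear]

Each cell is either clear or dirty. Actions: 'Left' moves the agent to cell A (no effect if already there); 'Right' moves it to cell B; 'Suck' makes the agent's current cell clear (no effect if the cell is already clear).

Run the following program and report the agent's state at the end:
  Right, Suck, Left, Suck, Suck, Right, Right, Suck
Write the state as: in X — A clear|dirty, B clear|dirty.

1) do Right; now in B — A dirty, B clear
2) do Suck; now in B — A dirty, B clear
3) do Left; now in A — A dirty, B clear
4) do Suck; now in A — A clear, B clear
5) do Suck; now in A — A clear, B clear
6) do Right; now in B — A clear, B clear
7) do Right; now in B — A clear, B clear
8) do Suck; now in B — A clear, B clear

in B — A clear, B clear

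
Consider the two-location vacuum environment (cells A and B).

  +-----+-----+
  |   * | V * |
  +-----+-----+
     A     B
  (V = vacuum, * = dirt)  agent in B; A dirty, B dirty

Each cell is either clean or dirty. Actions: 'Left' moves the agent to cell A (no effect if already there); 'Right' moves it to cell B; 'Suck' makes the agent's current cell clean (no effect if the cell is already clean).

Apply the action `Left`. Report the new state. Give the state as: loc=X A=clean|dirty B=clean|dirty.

start: loc=B A=dirty B=dirty
[1] after Left: loc=A A=dirty B=dirty

loc=A A=dirty B=dirty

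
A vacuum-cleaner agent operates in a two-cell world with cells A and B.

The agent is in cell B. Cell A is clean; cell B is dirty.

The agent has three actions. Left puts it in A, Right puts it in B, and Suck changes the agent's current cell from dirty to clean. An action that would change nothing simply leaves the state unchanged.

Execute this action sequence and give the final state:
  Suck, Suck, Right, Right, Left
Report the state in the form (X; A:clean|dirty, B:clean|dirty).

1) do Suck; now (B; A:clean, B:clean)
2) do Suck; now (B; A:clean, B:clean)
3) do Right; now (B; A:clean, B:clean)
4) do Right; now (B; A:clean, B:clean)
5) do Left; now (A; A:clean, B:clean)

(A; A:clean, B:clean)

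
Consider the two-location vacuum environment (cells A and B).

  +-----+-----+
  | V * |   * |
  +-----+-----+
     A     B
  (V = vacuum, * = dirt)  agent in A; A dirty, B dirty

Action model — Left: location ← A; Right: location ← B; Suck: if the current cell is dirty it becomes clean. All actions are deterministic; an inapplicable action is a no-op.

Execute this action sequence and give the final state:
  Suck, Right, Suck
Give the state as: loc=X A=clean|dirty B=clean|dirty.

loc=B A=clean B=clean

step 1/3 (Suck): loc=A A=clean B=dirty
step 2/3 (Right): loc=B A=clean B=dirty
step 3/3 (Suck): loc=B A=clean B=clean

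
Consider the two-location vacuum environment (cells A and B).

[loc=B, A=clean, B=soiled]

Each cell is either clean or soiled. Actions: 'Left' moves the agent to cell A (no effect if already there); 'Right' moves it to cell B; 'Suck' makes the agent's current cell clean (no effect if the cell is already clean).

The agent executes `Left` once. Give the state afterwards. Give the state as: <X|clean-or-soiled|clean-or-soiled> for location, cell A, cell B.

<A|clean|soiled>

start: <B|clean|soiled>
Left (#1): <A|clean|soiled>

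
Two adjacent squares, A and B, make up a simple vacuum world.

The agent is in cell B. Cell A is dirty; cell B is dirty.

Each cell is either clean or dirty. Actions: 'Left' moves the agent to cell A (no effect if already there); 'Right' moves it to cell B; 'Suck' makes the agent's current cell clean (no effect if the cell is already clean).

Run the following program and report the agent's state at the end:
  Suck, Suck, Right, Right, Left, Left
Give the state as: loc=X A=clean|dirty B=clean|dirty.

loc=A A=dirty B=clean

t=1 Suck ⇒ loc=B A=dirty B=clean
t=2 Suck ⇒ loc=B A=dirty B=clean
t=3 Right ⇒ loc=B A=dirty B=clean
t=4 Right ⇒ loc=B A=dirty B=clean
t=5 Left ⇒ loc=A A=dirty B=clean
t=6 Left ⇒ loc=A A=dirty B=clean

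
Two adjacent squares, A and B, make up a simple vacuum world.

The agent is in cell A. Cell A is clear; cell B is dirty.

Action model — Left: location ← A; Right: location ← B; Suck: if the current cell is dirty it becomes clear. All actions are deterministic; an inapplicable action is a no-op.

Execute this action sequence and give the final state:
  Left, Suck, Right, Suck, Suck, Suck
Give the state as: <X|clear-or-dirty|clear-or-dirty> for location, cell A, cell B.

<B|clear|clear>

t=1 Left ⇒ <A|clear|dirty>
t=2 Suck ⇒ <A|clear|dirty>
t=3 Right ⇒ <B|clear|dirty>
t=4 Suck ⇒ <B|clear|clear>
t=5 Suck ⇒ <B|clear|clear>
t=6 Suck ⇒ <B|clear|clear>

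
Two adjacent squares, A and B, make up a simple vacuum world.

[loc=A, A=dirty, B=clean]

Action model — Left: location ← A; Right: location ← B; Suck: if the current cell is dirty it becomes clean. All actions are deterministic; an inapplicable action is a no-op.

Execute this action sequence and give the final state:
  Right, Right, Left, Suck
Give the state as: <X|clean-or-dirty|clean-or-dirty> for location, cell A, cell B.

<A|clean|clean>

[1] after Right: <B|dirty|clean>
[2] after Right: <B|dirty|clean>
[3] after Left: <A|dirty|clean>
[4] after Suck: <A|clean|clean>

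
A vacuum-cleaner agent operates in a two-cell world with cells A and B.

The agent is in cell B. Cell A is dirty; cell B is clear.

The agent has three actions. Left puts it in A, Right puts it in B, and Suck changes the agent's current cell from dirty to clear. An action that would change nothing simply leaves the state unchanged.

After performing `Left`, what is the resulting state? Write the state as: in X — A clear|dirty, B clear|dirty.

in A — A dirty, B clear

start: in B — A dirty, B clear
Left (#1): in A — A dirty, B clear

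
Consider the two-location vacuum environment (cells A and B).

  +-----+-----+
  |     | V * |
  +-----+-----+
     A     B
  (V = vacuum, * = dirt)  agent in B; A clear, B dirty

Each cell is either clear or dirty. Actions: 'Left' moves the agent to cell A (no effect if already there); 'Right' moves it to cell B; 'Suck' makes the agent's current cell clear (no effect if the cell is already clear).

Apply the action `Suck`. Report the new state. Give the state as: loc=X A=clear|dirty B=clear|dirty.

start: loc=B A=clear B=dirty
Suck (#1): loc=B A=clear B=clear

loc=B A=clear B=clear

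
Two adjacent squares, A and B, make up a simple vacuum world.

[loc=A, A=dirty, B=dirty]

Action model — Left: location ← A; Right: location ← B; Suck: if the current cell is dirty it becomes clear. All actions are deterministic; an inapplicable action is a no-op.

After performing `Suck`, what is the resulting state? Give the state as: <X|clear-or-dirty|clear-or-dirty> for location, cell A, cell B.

<A|clear|dirty>

start: <A|dirty|dirty>
1. Suck → <A|clear|dirty>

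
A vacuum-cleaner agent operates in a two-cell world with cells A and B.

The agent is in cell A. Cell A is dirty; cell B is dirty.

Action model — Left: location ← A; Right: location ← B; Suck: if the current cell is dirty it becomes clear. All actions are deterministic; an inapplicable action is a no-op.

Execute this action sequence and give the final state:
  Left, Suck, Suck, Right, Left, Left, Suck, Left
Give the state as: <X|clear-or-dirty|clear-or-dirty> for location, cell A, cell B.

1. Left → <A|dirty|dirty>
2. Suck → <A|clear|dirty>
3. Suck → <A|clear|dirty>
4. Right → <B|clear|dirty>
5. Left → <A|clear|dirty>
6. Left → <A|clear|dirty>
7. Suck → <A|clear|dirty>
8. Left → <A|clear|dirty>

<A|clear|dirty>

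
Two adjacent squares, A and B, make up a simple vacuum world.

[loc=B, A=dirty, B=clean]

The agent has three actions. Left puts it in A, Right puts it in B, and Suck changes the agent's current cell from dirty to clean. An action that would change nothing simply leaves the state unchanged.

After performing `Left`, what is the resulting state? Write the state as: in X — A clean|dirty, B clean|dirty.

start: in B — A dirty, B clean
step 1/1 (Left): in A — A dirty, B clean

in A — A dirty, B clean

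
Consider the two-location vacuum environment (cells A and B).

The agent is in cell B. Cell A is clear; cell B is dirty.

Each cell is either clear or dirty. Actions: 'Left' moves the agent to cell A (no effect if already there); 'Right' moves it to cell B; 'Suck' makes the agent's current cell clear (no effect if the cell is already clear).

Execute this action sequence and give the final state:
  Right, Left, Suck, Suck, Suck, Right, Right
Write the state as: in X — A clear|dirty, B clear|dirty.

in B — A clear, B dirty

[1] after Right: in B — A clear, B dirty
[2] after Left: in A — A clear, B dirty
[3] after Suck: in A — A clear, B dirty
[4] after Suck: in A — A clear, B dirty
[5] after Suck: in A — A clear, B dirty
[6] after Right: in B — A clear, B dirty
[7] after Right: in B — A clear, B dirty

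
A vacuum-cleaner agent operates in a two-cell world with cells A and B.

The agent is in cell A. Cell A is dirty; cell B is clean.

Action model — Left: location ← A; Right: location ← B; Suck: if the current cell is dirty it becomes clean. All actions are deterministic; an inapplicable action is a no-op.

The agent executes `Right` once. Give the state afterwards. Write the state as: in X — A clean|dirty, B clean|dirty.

start: in A — A dirty, B clean
[1] after Right: in B — A dirty, B clean

in B — A dirty, B clean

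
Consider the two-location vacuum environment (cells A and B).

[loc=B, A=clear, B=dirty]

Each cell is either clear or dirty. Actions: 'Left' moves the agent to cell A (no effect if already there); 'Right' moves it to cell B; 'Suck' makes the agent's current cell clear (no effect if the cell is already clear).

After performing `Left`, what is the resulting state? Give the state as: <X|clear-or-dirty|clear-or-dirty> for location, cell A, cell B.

<A|clear|dirty>

start: <B|clear|dirty>
t=1 Left ⇒ <A|clear|dirty>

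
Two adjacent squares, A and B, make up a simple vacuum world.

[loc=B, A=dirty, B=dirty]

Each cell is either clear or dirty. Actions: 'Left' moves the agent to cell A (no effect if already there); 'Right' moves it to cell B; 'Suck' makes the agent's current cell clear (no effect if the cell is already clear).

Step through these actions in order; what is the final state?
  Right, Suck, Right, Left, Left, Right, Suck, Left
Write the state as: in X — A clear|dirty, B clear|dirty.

step 1/8 (Right): in B — A dirty, B dirty
step 2/8 (Suck): in B — A dirty, B clear
step 3/8 (Right): in B — A dirty, B clear
step 4/8 (Left): in A — A dirty, B clear
step 5/8 (Left): in A — A dirty, B clear
step 6/8 (Right): in B — A dirty, B clear
step 7/8 (Suck): in B — A dirty, B clear
step 8/8 (Left): in A — A dirty, B clear

in A — A dirty, B clear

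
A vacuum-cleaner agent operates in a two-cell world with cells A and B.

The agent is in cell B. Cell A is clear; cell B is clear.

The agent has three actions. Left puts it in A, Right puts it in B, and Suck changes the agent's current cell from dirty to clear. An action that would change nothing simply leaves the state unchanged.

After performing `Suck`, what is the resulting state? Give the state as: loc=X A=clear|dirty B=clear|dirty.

start: loc=B A=clear B=clear
1) do Suck; now loc=B A=clear B=clear

loc=B A=clear B=clear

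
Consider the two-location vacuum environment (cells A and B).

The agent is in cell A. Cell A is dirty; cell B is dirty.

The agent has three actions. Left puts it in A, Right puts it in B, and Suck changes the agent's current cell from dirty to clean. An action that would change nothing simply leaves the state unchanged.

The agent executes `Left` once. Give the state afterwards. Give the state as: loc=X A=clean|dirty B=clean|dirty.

start: loc=A A=dirty B=dirty
Left (#1): loc=A A=dirty B=dirty

loc=A A=dirty B=dirty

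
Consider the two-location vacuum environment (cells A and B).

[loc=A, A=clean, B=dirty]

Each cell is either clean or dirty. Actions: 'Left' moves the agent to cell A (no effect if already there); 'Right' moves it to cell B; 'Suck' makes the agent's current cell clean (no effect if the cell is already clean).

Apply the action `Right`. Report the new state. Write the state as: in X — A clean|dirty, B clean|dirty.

start: in A — A clean, B dirty
[1] after Right: in B — A clean, B dirty

in B — A clean, B dirty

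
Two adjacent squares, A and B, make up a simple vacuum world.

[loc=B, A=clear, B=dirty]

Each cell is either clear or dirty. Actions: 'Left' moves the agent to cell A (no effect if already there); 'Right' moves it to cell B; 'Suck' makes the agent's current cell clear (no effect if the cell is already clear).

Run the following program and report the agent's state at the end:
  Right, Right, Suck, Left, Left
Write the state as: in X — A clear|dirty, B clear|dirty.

in A — A clear, B clear

t=1 Right ⇒ in B — A clear, B dirty
t=2 Right ⇒ in B — A clear, B dirty
t=3 Suck ⇒ in B — A clear, B clear
t=4 Left ⇒ in A — A clear, B clear
t=5 Left ⇒ in A — A clear, B clear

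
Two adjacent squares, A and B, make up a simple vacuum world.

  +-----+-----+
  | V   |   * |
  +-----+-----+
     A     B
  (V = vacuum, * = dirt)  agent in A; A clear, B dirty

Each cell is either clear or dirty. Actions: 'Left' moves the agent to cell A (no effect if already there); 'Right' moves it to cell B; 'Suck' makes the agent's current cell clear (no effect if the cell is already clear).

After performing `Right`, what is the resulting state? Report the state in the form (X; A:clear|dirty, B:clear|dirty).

(B; A:clear, B:dirty)

start: (A; A:clear, B:dirty)
step 1/1 (Right): (B; A:clear, B:dirty)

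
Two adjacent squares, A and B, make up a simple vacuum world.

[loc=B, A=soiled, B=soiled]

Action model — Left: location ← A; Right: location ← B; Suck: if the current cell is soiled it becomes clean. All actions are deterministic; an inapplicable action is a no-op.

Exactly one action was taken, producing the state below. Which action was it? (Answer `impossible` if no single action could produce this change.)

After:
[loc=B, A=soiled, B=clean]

try  Left: <A|soiled|soiled>
try Right: <B|soiled|soiled>
try  Suck: <B|soiled|clean>  ← match

Suck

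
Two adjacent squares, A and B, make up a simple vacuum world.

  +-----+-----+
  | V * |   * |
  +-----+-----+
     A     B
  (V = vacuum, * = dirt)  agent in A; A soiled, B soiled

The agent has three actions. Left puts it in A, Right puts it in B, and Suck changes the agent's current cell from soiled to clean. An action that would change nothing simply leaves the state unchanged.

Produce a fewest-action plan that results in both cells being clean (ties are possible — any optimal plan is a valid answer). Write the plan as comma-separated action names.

Suck, Right, Suck

1) do Suck; now <A|clean|soiled>
2) do Right; now <B|clean|soiled>
3) do Suck; now <B|clean|clean>
min 3: Suck A + move + Suck B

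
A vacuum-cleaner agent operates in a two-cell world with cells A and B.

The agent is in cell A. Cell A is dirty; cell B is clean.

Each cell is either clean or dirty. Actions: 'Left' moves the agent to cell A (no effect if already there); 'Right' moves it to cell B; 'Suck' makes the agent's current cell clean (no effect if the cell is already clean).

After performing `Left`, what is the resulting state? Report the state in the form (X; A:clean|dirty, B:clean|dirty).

start: (A; A:dirty, B:clean)
[1] after Left: (A; A:dirty, B:clean)

(A; A:dirty, B:clean)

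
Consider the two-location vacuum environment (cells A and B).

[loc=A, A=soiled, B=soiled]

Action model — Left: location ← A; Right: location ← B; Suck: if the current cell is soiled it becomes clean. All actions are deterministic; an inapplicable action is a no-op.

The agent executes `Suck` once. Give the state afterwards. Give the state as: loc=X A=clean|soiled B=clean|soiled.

start: loc=A A=soiled B=soiled
1) do Suck; now loc=A A=clean B=soiled

loc=A A=clean B=soiled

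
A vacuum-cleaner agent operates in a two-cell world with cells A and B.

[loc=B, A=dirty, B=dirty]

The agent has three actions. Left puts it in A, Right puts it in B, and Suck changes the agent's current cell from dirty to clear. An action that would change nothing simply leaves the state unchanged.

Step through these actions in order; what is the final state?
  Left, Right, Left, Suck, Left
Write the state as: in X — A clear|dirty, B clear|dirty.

in A — A clear, B dirty

1) do Left; now in A — A dirty, B dirty
2) do Right; now in B — A dirty, B dirty
3) do Left; now in A — A dirty, B dirty
4) do Suck; now in A — A clear, B dirty
5) do Left; now in A — A clear, B dirty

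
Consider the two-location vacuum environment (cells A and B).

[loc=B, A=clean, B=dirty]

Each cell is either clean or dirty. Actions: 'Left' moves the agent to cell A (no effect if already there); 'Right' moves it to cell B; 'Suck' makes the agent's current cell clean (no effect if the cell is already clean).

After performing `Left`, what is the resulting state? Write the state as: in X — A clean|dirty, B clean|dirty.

start: in B — A clean, B dirty
Left (#1): in A — A clean, B dirty

in A — A clean, B dirty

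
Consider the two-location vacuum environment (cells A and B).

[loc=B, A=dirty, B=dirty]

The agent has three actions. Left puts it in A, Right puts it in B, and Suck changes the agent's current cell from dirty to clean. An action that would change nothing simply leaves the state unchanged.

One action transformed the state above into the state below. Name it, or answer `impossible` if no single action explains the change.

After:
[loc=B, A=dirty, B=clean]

Suck

try  Left: loc=A A=dirty B=dirty
try Right: loc=B A=dirty B=dirty
try  Suck: loc=B A=dirty B=clean  ← match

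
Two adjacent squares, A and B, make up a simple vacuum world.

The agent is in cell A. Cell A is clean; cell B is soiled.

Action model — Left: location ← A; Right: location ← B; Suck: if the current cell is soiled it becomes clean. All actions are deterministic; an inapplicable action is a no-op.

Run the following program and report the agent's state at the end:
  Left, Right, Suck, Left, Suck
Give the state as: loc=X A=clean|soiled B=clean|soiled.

loc=A A=clean B=clean

[1] after Left: loc=A A=clean B=soiled
[2] after Right: loc=B A=clean B=soiled
[3] after Suck: loc=B A=clean B=clean
[4] after Left: loc=A A=clean B=clean
[5] after Suck: loc=A A=clean B=clean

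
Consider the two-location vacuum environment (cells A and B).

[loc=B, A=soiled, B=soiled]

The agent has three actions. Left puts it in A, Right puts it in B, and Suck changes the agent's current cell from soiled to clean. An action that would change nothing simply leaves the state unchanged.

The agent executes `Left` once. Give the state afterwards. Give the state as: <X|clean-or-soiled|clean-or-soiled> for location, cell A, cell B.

start: <B|soiled|soiled>
t=1 Left ⇒ <A|soiled|soiled>

<A|soiled|soiled>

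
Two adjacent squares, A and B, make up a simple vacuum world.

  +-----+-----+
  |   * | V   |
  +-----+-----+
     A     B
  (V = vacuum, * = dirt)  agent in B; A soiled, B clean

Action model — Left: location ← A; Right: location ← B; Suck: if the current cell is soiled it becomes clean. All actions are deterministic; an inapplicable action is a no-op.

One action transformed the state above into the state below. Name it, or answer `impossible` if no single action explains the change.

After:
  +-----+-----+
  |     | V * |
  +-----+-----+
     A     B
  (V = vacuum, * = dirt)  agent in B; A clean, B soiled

impossible

try  Left: loc=A A=soiled B=clean
try Right: loc=B A=soiled B=clean
try  Suck: loc=B A=soiled B=clean
no single action produces the after-state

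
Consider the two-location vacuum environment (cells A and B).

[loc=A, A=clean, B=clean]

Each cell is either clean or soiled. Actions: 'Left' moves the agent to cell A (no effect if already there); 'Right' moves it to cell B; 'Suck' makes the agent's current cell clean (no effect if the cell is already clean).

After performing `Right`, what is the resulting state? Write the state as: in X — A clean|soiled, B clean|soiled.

start: in A — A clean, B clean
1) do Right; now in B — A clean, B clean

in B — A clean, B clean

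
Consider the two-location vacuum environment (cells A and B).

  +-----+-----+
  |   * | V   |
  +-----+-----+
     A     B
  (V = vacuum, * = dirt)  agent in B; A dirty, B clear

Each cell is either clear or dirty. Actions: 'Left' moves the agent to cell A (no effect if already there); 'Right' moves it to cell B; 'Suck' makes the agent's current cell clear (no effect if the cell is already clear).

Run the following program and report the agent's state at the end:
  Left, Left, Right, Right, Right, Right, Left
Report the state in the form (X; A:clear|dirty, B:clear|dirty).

(A; A:dirty, B:clear)

step 1/7 (Left): (A; A:dirty, B:clear)
step 2/7 (Left): (A; A:dirty, B:clear)
step 3/7 (Right): (B; A:dirty, B:clear)
step 4/7 (Right): (B; A:dirty, B:clear)
step 5/7 (Right): (B; A:dirty, B:clear)
step 6/7 (Right): (B; A:dirty, B:clear)
step 7/7 (Left): (A; A:dirty, B:clear)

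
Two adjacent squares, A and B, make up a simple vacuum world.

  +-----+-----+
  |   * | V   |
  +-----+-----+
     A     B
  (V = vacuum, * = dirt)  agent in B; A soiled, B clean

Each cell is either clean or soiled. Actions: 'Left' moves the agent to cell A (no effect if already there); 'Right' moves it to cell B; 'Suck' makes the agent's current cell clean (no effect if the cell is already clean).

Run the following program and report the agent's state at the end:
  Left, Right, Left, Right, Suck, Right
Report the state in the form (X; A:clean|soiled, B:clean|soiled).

(B; A:soiled, B:clean)

[1] after Left: (A; A:soiled, B:clean)
[2] after Right: (B; A:soiled, B:clean)
[3] after Left: (A; A:soiled, B:clean)
[4] after Right: (B; A:soiled, B:clean)
[5] after Suck: (B; A:soiled, B:clean)
[6] after Right: (B; A:soiled, B:clean)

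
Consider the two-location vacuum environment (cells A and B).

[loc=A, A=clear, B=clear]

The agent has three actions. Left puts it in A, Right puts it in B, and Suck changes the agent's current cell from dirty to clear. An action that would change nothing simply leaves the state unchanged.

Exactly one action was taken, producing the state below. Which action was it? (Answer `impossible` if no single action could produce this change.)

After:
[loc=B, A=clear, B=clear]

Right

try  Left: loc=A A=clear B=clear
try Right: loc=B A=clear B=clear  ← match
try  Suck: loc=A A=clear B=clear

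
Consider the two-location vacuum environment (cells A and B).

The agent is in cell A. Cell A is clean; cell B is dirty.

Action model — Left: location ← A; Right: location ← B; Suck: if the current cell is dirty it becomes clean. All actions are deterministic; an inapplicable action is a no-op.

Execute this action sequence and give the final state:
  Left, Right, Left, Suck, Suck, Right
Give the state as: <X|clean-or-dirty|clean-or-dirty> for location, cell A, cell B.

step 1/6 (Left): <A|clean|dirty>
step 2/6 (Right): <B|clean|dirty>
step 3/6 (Left): <A|clean|dirty>
step 4/6 (Suck): <A|clean|dirty>
step 5/6 (Suck): <A|clean|dirty>
step 6/6 (Right): <B|clean|dirty>

<B|clean|dirty>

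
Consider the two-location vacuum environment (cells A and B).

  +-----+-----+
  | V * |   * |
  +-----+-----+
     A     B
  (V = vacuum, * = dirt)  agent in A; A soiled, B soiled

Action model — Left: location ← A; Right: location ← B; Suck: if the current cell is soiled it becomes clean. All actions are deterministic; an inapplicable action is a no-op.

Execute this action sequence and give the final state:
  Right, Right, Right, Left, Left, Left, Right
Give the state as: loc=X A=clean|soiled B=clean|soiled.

loc=B A=soiled B=soiled

1) do Right; now loc=B A=soiled B=soiled
2) do Right; now loc=B A=soiled B=soiled
3) do Right; now loc=B A=soiled B=soiled
4) do Left; now loc=A A=soiled B=soiled
5) do Left; now loc=A A=soiled B=soiled
6) do Left; now loc=A A=soiled B=soiled
7) do Right; now loc=B A=soiled B=soiled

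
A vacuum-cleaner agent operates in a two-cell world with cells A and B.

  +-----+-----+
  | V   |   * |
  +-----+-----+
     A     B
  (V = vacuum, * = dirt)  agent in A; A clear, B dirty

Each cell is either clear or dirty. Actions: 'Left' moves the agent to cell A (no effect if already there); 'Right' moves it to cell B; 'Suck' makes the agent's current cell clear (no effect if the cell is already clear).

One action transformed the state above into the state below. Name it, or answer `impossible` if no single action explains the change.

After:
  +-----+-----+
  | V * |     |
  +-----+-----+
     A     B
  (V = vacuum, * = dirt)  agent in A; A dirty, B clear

impossible

try  Left: in A — A clear, B dirty
try Right: in B — A clear, B dirty
try  Suck: in A — A clear, B dirty
no single action produces the after-state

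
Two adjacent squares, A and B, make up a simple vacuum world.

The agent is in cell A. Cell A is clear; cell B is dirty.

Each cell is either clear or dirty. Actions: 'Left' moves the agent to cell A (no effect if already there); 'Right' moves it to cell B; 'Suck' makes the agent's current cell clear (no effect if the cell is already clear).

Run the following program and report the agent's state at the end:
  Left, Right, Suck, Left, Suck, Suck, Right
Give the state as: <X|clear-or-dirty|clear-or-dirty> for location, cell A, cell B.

<B|clear|clear>

step 1/7 (Left): <A|clear|dirty>
step 2/7 (Right): <B|clear|dirty>
step 3/7 (Suck): <B|clear|clear>
step 4/7 (Left): <A|clear|clear>
step 5/7 (Suck): <A|clear|clear>
step 6/7 (Suck): <A|clear|clear>
step 7/7 (Right): <B|clear|clear>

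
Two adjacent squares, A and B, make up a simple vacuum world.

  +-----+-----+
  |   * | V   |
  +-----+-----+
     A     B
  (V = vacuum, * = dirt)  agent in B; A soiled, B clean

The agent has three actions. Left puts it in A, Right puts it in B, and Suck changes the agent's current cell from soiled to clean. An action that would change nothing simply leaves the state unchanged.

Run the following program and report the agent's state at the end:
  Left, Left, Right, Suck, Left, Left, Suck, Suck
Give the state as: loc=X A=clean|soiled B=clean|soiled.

loc=A A=clean B=clean

step 1/8 (Left): loc=A A=soiled B=clean
step 2/8 (Left): loc=A A=soiled B=clean
step 3/8 (Right): loc=B A=soiled B=clean
step 4/8 (Suck): loc=B A=soiled B=clean
step 5/8 (Left): loc=A A=soiled B=clean
step 6/8 (Left): loc=A A=soiled B=clean
step 7/8 (Suck): loc=A A=clean B=clean
step 8/8 (Suck): loc=A A=clean B=clean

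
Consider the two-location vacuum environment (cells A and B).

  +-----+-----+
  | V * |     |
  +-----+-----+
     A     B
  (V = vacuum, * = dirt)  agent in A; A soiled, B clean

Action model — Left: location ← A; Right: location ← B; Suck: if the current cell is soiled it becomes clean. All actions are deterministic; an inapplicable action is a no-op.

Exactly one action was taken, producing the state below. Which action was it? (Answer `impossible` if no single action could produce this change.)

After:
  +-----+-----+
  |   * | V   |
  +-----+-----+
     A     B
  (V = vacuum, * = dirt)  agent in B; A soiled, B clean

try  Left: in A — A soiled, B clean
try Right: in B — A soiled, B clean  ← match
try  Suck: in A — A clean, B clean

Right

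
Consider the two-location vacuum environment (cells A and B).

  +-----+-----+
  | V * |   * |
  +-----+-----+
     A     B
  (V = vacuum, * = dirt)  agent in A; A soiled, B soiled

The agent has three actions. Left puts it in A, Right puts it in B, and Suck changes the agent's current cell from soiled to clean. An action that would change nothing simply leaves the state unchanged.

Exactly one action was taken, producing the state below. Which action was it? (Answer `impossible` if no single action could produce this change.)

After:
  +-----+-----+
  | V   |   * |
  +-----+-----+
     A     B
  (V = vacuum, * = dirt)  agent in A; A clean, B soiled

Suck

try  Left: <A|soiled|soiled>
try Right: <B|soiled|soiled>
try  Suck: <A|clean|soiled>  ← match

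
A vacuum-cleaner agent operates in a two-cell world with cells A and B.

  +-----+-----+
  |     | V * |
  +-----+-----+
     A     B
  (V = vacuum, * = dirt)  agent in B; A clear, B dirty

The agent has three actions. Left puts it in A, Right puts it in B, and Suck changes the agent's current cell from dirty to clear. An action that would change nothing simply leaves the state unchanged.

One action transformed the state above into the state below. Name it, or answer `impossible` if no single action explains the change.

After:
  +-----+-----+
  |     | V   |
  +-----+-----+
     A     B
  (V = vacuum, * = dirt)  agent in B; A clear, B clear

Suck

try  Left: <A|clear|dirty>
try Right: <B|clear|dirty>
try  Suck: <B|clear|clear>  ← match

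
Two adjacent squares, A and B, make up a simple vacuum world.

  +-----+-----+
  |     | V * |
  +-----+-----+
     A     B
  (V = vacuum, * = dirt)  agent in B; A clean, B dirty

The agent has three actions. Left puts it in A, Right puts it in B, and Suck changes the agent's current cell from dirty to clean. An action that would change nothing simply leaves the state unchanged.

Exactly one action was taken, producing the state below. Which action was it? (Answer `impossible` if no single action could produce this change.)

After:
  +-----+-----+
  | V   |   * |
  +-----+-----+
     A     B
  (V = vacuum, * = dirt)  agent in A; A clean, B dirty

Left

try  Left: loc=A A=clean B=dirty  ← match
try Right: loc=B A=clean B=dirty
try  Suck: loc=B A=clean B=clean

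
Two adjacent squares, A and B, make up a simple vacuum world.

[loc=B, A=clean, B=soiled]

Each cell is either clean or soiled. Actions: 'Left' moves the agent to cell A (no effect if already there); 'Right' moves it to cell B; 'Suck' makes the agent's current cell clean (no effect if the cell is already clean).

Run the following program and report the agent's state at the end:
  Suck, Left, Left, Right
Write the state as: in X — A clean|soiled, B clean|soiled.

Suck (#1): in B — A clean, B clean
Left (#2): in A — A clean, B clean
Left (#3): in A — A clean, B clean
Right (#4): in B — A clean, B clean

in B — A clean, B clean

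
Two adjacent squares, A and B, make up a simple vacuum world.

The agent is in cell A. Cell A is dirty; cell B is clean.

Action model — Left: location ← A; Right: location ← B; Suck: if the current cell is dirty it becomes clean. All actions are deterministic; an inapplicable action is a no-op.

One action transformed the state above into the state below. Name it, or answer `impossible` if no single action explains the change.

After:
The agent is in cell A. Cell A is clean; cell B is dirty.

impossible

try  Left: <A|dirty|clean>
try Right: <B|dirty|clean>
try  Suck: <A|clean|clean>
no single action produces the after-state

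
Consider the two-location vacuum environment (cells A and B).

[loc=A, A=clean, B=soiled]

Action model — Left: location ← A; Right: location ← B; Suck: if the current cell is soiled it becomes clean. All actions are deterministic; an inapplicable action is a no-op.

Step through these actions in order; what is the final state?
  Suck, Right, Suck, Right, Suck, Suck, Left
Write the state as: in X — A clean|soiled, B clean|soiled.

in A — A clean, B clean

step 1/7 (Suck): in A — A clean, B soiled
step 2/7 (Right): in B — A clean, B soiled
step 3/7 (Suck): in B — A clean, B clean
step 4/7 (Right): in B — A clean, B clean
step 5/7 (Suck): in B — A clean, B clean
step 6/7 (Suck): in B — A clean, B clean
step 7/7 (Left): in A — A clean, B clean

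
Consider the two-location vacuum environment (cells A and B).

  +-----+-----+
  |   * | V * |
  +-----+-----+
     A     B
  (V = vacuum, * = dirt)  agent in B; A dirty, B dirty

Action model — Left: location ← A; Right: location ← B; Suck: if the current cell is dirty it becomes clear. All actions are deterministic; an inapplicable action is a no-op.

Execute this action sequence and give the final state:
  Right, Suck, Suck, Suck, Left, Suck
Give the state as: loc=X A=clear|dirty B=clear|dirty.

[1] after Right: loc=B A=dirty B=dirty
[2] after Suck: loc=B A=dirty B=clear
[3] after Suck: loc=B A=dirty B=clear
[4] after Suck: loc=B A=dirty B=clear
[5] after Left: loc=A A=dirty B=clear
[6] after Suck: loc=A A=clear B=clear

loc=A A=clear B=clear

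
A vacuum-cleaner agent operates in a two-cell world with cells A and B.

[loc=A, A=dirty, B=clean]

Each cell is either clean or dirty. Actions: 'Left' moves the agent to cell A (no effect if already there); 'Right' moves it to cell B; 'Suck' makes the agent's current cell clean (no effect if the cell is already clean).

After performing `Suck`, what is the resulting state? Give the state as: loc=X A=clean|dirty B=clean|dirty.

loc=A A=clean B=clean

start: loc=A A=dirty B=clean
1. Suck → loc=A A=clean B=clean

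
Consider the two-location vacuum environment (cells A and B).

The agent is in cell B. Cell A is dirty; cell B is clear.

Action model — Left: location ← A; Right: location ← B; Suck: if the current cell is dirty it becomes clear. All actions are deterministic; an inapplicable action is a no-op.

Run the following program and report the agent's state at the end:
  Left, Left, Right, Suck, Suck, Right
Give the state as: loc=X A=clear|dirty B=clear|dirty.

t=1 Left ⇒ loc=A A=dirty B=clear
t=2 Left ⇒ loc=A A=dirty B=clear
t=3 Right ⇒ loc=B A=dirty B=clear
t=4 Suck ⇒ loc=B A=dirty B=clear
t=5 Suck ⇒ loc=B A=dirty B=clear
t=6 Right ⇒ loc=B A=dirty B=clear

loc=B A=dirty B=clear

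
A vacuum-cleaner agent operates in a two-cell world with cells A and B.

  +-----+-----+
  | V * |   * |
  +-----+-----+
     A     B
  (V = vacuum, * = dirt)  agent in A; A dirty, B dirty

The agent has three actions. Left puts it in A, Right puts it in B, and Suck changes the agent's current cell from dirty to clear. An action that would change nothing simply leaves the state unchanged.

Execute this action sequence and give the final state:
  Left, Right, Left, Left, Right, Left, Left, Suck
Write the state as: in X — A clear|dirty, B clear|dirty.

in A — A clear, B dirty

[1] after Left: in A — A dirty, B dirty
[2] after Right: in B — A dirty, B dirty
[3] after Left: in A — A dirty, B dirty
[4] after Left: in A — A dirty, B dirty
[5] after Right: in B — A dirty, B dirty
[6] after Left: in A — A dirty, B dirty
[7] after Left: in A — A dirty, B dirty
[8] after Suck: in A — A clear, B dirty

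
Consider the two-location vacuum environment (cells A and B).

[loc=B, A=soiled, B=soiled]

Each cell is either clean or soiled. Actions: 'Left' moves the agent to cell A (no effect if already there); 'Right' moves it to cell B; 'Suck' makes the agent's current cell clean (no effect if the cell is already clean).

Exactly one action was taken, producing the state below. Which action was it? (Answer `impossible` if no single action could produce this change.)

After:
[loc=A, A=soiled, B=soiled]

Left

try  Left: <A|soiled|soiled>  ← match
try Right: <B|soiled|soiled>
try  Suck: <B|soiled|clean>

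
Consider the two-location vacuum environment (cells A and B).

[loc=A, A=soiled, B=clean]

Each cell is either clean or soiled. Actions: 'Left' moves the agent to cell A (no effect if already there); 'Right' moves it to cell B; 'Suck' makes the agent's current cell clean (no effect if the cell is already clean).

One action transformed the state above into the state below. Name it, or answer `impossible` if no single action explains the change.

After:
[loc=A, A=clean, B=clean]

try  Left: in A — A soiled, B clean
try Right: in B — A soiled, B clean
try  Suck: in A — A clean, B clean  ← match

Suck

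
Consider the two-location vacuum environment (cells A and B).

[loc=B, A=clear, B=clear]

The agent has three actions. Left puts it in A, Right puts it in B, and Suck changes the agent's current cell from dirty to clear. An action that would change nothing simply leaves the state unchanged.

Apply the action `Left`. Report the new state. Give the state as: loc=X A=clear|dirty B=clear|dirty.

loc=A A=clear B=clear

start: loc=B A=clear B=clear
Left (#1): loc=A A=clear B=clear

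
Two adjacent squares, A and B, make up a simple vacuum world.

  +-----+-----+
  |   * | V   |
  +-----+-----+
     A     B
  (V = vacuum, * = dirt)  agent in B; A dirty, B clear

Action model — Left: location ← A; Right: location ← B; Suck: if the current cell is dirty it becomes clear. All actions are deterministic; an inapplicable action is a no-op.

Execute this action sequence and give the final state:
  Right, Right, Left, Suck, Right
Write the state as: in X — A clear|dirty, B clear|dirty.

t=1 Right ⇒ in B — A dirty, B clear
t=2 Right ⇒ in B — A dirty, B clear
t=3 Left ⇒ in A — A dirty, B clear
t=4 Suck ⇒ in A — A clear, B clear
t=5 Right ⇒ in B — A clear, B clear

in B — A clear, B clear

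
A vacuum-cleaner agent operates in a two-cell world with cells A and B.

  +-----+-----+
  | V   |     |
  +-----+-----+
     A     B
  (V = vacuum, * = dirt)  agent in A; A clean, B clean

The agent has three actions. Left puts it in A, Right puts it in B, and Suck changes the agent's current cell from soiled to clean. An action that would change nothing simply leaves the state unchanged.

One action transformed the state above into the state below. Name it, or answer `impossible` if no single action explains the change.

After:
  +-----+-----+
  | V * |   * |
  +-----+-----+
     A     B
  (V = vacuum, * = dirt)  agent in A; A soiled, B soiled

try  Left: in A — A clean, B clean
try Right: in B — A clean, B clean
try  Suck: in A — A clean, B clean
no single action produces the after-state

impossible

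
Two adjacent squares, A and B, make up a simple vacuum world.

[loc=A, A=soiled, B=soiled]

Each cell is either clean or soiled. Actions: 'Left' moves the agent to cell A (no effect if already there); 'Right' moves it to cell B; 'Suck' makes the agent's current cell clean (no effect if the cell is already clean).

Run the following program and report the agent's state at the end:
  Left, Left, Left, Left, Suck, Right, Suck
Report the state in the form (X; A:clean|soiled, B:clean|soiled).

(B; A:clean, B:clean)

[1] after Left: (A; A:soiled, B:soiled)
[2] after Left: (A; A:soiled, B:soiled)
[3] after Left: (A; A:soiled, B:soiled)
[4] after Left: (A; A:soiled, B:soiled)
[5] after Suck: (A; A:clean, B:soiled)
[6] after Right: (B; A:clean, B:soiled)
[7] after Suck: (B; A:clean, B:clean)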